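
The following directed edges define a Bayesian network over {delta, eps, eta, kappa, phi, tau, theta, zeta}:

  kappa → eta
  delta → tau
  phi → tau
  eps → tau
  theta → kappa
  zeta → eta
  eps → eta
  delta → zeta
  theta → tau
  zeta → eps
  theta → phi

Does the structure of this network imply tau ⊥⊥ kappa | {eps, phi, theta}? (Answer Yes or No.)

Yes

6 paths connect tau and kappa; each must be blocked for d-separation to hold:
Path 1: tau ← eps → eta ← kappa
  eps is a fork here and eps is conditioned on, so the path is blocked at eps.
Path 2: tau ← eps ← zeta → eta ← kappa
  eps is a chain here and eps is conditioned on, so the path is blocked at eps.
Path 3: tau ← delta → zeta → eps → eta ← kappa
  eps is a chain here and eps is conditioned on, so the path is blocked at eps.
Path 4: tau ← delta → zeta → eta ← kappa
  eta is a collider here and neither eta nor any of its descendants is conditioned on, so the collider stays closed — the path is blocked at eta.
Path 5: tau ← phi ← theta → kappa
  phi is a chain here and phi is conditioned on, so the path is blocked at phi.
Path 6: tau ← theta → kappa
  theta is a fork here and theta is conditioned on, so the path is blocked at theta.
All paths are blocked; tau ⊥ kappa | {eps, phi, theta} holds.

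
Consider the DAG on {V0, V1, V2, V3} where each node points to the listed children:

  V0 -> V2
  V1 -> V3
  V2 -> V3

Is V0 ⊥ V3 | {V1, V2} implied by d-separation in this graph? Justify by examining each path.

There is one path between V0 and V3:
Path 1: V0 → V2 → V3
  V2 is a chain here and V2 is conditioned on, so the path is blocked at V2.
Every path is blocked, so V0 and V3 are d-separated given {V1, V2}.

Yes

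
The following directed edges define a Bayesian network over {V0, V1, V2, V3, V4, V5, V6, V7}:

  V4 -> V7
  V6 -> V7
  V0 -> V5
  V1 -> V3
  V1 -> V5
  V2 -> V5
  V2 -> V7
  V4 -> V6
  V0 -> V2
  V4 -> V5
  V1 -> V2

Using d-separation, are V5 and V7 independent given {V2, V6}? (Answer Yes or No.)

There are 5 undirected paths between V5 and V7; checking each against the conditioning set {V2, V6}:
  1. V5 ← V2 → V7 — V2:fork[blocks] ⇒ blocked
  2. V5 ← V4 → V7 — V4:fork[open] ⇒ active
  3. V5 ← V4 → V6 → V7 — V4:fork[open]; V6:chain[blocks] ⇒ blocked
  4. V5 ← V0 → V2 → V7 — V0:fork[open]; V2:chain[blocks] ⇒ blocked
  5. V5 ← V1 → V2 → V7 — V1:fork[open]; V2:chain[blocks] ⇒ blocked
At least one path is unblocked, so d-separation fails.

No — V5 and V7 are not d-separated given {V2, V6}.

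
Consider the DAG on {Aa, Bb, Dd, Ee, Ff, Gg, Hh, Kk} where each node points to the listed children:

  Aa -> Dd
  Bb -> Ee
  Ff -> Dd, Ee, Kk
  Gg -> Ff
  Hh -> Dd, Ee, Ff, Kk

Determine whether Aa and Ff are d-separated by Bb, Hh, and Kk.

Yes

We examine all 4 paths between Aa and Ff:
  1. Aa → Dd ← Hh → Ee ← Ff — Dd:collider[blocks]; Hh:fork[blocks]; Ee:collider[blocks] ⇒ blocked
  2. Aa → Dd ← Hh → Kk ← Ff — Dd:collider[blocks]; Hh:fork[blocks]; Kk:collider[open] ⇒ blocked
  3. Aa → Dd ← Hh → Ff — Dd:collider[blocks]; Hh:fork[blocks] ⇒ blocked
  4. Aa → Dd ← Ff — Dd:collider[blocks] ⇒ blocked
Every path is blocked, so Aa and Ff are d-separated given {Bb, Hh, Kk}.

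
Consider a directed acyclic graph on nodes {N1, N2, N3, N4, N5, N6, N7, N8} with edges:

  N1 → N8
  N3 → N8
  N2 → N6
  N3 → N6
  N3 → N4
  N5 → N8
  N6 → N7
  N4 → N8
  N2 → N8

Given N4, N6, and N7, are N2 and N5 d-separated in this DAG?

Enumerating the 3 paths from N2 to N5 and testing each for blocking by {N4, N6, N7}:
Path 1: N2 → N6 ← N3 → N8 ← N5
  N8 is a collider here and neither N8 nor any of its descendants is conditioned on, so the collider stays closed — the path is blocked at N8.
Path 2: N2 → N6 ← N3 → N4 → N8 ← N5
  N4 is a chain here and N4 is conditioned on, so the path is blocked at N4.
Path 3: N2 → N8 ← N5
  N8 is a collider here and neither N8 nor any of its descendants is conditioned on, so the collider stays closed — the path is blocked at N8.
Every path is blocked, so N2 and N5 are d-separated given {N4, N6, N7}.

Yes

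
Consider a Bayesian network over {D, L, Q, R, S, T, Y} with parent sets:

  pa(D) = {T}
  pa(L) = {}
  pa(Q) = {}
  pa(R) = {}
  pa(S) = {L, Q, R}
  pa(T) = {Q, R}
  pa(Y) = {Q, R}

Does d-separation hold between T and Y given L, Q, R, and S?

Yes

There are 4 undirected paths between T and Y; checking each against the conditioning set {L, Q, R, S}:
  1. T ← Q → S ← R → Y — Q:fork[blocks]; S:collider[open]; R:fork[blocks] ⇒ blocked
  2. T ← Q → Y — Q:fork[blocks] ⇒ blocked
  3. T ← R → S ← Q → Y — R:fork[blocks]; S:collider[open]; Q:fork[blocks] ⇒ blocked
  4. T ← R → Y — R:fork[blocks] ⇒ blocked
Since every path is blocked, d-separation holds.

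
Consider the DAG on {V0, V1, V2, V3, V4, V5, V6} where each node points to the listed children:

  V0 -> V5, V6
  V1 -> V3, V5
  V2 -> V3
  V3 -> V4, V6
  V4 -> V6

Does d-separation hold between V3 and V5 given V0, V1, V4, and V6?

We examine all 3 paths between V3 and V5:
  1. V3 → V6 ← V0 → V5 — V6:collider[open]; V0:fork[blocks] ⇒ blocked
  2. V3 → V4 → V6 ← V0 → V5 — V4:chain[blocks]; V6:collider[open]; V0:fork[blocks] ⇒ blocked
  3. V3 ← V1 → V5 — V1:fork[blocks] ⇒ blocked
Since every path is blocked, d-separation holds.

Yes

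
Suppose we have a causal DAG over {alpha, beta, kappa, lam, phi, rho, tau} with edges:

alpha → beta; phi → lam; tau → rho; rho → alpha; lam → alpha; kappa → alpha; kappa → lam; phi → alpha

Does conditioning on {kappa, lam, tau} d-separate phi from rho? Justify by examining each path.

Yes — phi and rho are d-separated given {kappa, lam, tau}.

Enumerating the 3 paths from phi to rho and testing each for blocking by {kappa, lam, tau}:
Path 1: phi → alpha ← rho
  alpha is a collider here and neither alpha nor any of its descendants is conditioned on, so the collider stays closed — the path is blocked at alpha.
Path 2: phi → lam → alpha ← rho
  lam is a chain here and lam is conditioned on, so the path is blocked at lam.
Path 3: phi → lam ← kappa → alpha ← rho
  kappa is a fork here and kappa is conditioned on, so the path is blocked at kappa.
Every path is blocked, so phi and rho are d-separated given {kappa, lam, tau}.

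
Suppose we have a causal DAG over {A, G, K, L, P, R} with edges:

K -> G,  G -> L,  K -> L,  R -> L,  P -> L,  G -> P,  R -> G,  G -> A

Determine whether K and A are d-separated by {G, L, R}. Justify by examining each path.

Yes

Enumerating the 4 paths from K to A and testing each for blocking by {G, L, R}:
Path 1: K → L ← P ← G → A
  G is a fork here and G is conditioned on, so the path is blocked at G.
Path 2: K → L ← R → G → A
  R is a fork here and R is conditioned on, so the path is blocked at R.
Path 3: K → L ← G → A
  G is a fork here and G is conditioned on, so the path is blocked at G.
Path 4: K → G → A
  G is a chain here and G is conditioned on, so the path is blocked at G.
Every path is blocked, so K and A are d-separated given {G, L, R}.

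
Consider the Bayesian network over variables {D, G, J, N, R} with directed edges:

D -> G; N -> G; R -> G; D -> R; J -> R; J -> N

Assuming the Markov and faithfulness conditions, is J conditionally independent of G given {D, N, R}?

Yes — J and G are d-separated given {D, N, R}.

Enumerating the 3 paths from J to G and testing each for blocking by {D, N, R}:
  1. J → N → G — N:chain[blocks] ⇒ blocked
  2. J → R ← D → G — R:collider[open]; D:fork[blocks] ⇒ blocked
  3. J → R → G — R:chain[blocks] ⇒ blocked
All paths are blocked; J ⊥ G | {D, N, R} holds.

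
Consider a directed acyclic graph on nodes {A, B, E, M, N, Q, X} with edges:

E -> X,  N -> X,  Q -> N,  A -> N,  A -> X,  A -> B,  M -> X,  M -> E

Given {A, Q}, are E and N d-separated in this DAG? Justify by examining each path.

We examine all 4 paths between E and N:
  1. E → X ← A → N — X:collider[blocks]; A:fork[blocks] ⇒ blocked
  2. E → X ← N — X:collider[blocks] ⇒ blocked
  3. E ← M → X ← A → N — M:fork[open]; X:collider[blocks]; A:fork[blocks] ⇒ blocked
  4. E ← M → X ← N — M:fork[open]; X:collider[blocks] ⇒ blocked
Since every path is blocked, d-separation holds.

Yes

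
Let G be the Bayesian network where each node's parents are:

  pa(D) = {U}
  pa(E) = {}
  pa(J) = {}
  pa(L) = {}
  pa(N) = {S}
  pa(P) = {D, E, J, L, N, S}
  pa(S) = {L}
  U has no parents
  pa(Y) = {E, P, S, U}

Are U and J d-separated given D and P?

Yes

There are 6 undirected paths between U and J; checking each against the conditioning set {D, P}:
Path 1: U → D → P ← J
  D is a chain here and D is conditioned on, so the path is blocked at D.
Path 2: U → Y ← P ← J
  Y is a collider here and neither Y nor any of its descendants is conditioned on, so the collider stays closed — the path is blocked at Y.
Path 3: U → Y ← S → P ← J
  Y is a collider here and neither Y nor any of its descendants is conditioned on, so the collider stays closed — the path is blocked at Y.
Path 4: U → Y ← S ← L → P ← J
  Y is a collider here and neither Y nor any of its descendants is conditioned on, so the collider stays closed — the path is blocked at Y.
Path 5: U → Y ← S → N → P ← J
  Y is a collider here and neither Y nor any of its descendants is conditioned on, so the collider stays closed — the path is blocked at Y.
Path 6: U → Y ← E → P ← J
  Y is a collider here and neither Y nor any of its descendants is conditioned on, so the collider stays closed — the path is blocked at Y.
Every path is blocked, so U and J are d-separated given {D, P}.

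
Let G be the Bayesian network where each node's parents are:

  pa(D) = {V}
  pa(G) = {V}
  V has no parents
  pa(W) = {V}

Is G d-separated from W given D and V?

There is one path between G and W:
Path 1: G ← V → W
  V is a fork here and V is conditioned on, so the path is blocked at V.
Since every path is blocked, d-separation holds.

Yes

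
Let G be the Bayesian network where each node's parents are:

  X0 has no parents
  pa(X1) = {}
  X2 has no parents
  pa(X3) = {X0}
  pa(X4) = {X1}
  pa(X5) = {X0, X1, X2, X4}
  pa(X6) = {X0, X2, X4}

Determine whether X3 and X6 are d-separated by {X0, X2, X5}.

Yes

4 paths connect X3 and X6; each must be blocked for d-separation to hold:
Path 1: X3 ← X0 → X5 ← X2 → X6
  X0 is a fork here and X0 is conditioned on, so the path is blocked at X0.
Path 2: X3 ← X0 → X5 ← X4 → X6
  X0 is a fork here and X0 is conditioned on, so the path is blocked at X0.
Path 3: X3 ← X0 → X5 ← X1 → X4 → X6
  X0 is a fork here and X0 is conditioned on, so the path is blocked at X0.
Path 4: X3 ← X0 → X6
  X0 is a fork here and X0 is conditioned on, so the path is blocked at X0.
All paths are blocked; X3 ⊥ X6 | {X0, X2, X5} holds.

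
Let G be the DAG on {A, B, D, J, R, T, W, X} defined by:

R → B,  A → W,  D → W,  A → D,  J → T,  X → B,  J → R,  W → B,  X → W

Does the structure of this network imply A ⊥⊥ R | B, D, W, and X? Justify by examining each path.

Yes

There are 4 undirected paths between A and R; checking each against the conditioning set {B, D, W, X}:
Path 1: A → W → B ← R
  W is a chain here and W is conditioned on, so the path is blocked at W.
Path 2: A → W ← X → B ← R
  X is a fork here and X is conditioned on, so the path is blocked at X.
Path 3: A → D → W → B ← R
  D is a chain here and D is conditioned on, so the path is blocked at D.
Path 4: A → D → W ← X → B ← R
  D is a chain here and D is conditioned on, so the path is blocked at D.
All paths are blocked; A ⊥ R | {B, D, W, X} holds.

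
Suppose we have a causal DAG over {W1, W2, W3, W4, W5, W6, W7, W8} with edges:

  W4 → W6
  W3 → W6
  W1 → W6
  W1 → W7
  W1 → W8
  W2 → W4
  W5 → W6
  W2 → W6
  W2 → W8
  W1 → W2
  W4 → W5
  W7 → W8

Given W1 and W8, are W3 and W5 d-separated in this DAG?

Yes — W3 and W5 are d-separated given {W1, W8}.

We examine all 6 paths between W3 and W5:
  1. W3 → W6 ← W5 — W6:collider[blocks] ⇒ blocked
  2. W3 → W6 ← W4 → W5 — W6:collider[blocks]; W4:fork[open] ⇒ blocked
  3. W3 → W6 ← W1 → W8 ← W2 → W4 → W5 — W6:collider[blocks]; W1:fork[blocks]; W8:collider[open]; W2:fork[open]; W4:chain[open] ⇒ blocked
  4. W3 → W6 ← W1 → W7 → W8 ← W2 → W4 → W5 — W6:collider[blocks]; W1:fork[blocks]; W7:chain[open]; W8:collider[open]; W2:fork[open]; W4:chain[open] ⇒ blocked
  5. W3 → W6 ← W1 → W2 → W4 → W5 — W6:collider[blocks]; W1:fork[blocks]; W2:chain[open]; W4:chain[open] ⇒ blocked
  6. W3 → W6 ← W2 → W4 → W5 — W6:collider[blocks]; W2:fork[open]; W4:chain[open] ⇒ blocked
Every path is blocked, so W3 and W5 are d-separated given {W1, W8}.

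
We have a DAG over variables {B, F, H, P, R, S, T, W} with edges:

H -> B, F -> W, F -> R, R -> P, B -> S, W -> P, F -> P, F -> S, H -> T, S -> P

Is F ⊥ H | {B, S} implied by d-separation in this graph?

Enumerating the 4 paths from F to H and testing each for blocking by {B, S}:
Path 1: F → W → P ← S ← B ← H
  P is a collider here and neither P nor any of its descendants is conditioned on, so the collider stays closed — the path is blocked at P.
Path 2: F → P ← S ← B ← H
  P is a collider here and neither P nor any of its descendants is conditioned on, so the collider stays closed — the path is blocked at P.
Path 3: F → R → P ← S ← B ← H
  P is a collider here and neither P nor any of its descendants is conditioned on, so the collider stays closed — the path is blocked at P.
Path 4: F → S ← B ← H
  B is a chain here and B is conditioned on, so the path is blocked at B.
Since every path is blocked, d-separation holds.

Yes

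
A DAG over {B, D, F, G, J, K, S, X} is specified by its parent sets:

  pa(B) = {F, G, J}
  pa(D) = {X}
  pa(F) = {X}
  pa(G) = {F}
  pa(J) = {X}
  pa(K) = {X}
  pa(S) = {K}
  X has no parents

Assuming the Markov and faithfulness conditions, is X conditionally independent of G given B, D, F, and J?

Yes — X and G are d-separated given {B, D, F, J}.

We examine all 4 paths between X and G:
  1. X → J → B ← G — J:chain[blocks]; B:collider[open] ⇒ blocked
  2. X → J → B ← F → G — J:chain[blocks]; B:collider[open]; F:fork[blocks] ⇒ blocked
  3. X → F → G — F:chain[blocks] ⇒ blocked
  4. X → F → B ← G — F:chain[blocks]; B:collider[open] ⇒ blocked
All paths are blocked; X ⊥ G | {B, D, F, J} holds.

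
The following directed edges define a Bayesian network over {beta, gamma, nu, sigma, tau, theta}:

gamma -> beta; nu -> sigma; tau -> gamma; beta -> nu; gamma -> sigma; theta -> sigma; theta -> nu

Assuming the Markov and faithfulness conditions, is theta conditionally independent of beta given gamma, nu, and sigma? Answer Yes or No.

There are 4 undirected paths between theta and beta; checking each against the conditioning set {gamma, nu, sigma}:
Path 1: theta → nu ← beta
  nu is a collider and nu is conditioned on, which opens it — no node blocks this path, so it is active.
Path 2: theta → nu → sigma ← gamma → beta
  nu is a chain here and nu is conditioned on, so the path is blocked at nu.
Path 3: theta → sigma ← nu ← beta
  nu is a chain here and nu is conditioned on, so the path is blocked at nu.
Path 4: theta → sigma ← gamma → beta
  gamma is a fork here and gamma is conditioned on, so the path is blocked at gamma.
At least one path is unblocked, so d-separation fails.

No — theta and beta are not d-separated given {gamma, nu, sigma}.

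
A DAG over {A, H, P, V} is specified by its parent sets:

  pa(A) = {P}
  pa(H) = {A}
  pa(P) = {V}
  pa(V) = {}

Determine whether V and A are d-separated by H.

No — V and A are not d-separated given {H}.

The only undirected path from V to A is:
Path 1: V → P → A
  P is a chain and P is not conditioned on — no node blocks this path, so it is active.
At least one path is unblocked, so d-separation fails.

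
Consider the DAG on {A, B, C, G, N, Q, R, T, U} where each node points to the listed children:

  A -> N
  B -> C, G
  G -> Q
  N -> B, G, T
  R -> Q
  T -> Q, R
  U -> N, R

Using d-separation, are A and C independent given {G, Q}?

We examine all 6 paths between A and C:
Path 1: A → N → G ← B → C
  N is a chain and N is not conditioned on; G is a collider and G is conditioned on, which opens it; B is a fork and B is not conditioned on — no node blocks this path, so it is active.
Path 2: A → N → T → R → Q ← G ← B → C
  G is a chain here and G is conditioned on, so the path is blocked at G.
Path 3: A → N → T → Q ← G ← B → C
  G is a chain here and G is conditioned on, so the path is blocked at G.
Path 4: A → N → B → C
  N is a chain and N is not conditioned on; B is a chain and B is not conditioned on — no node blocks this path, so it is active.
Path 5: A → N ← U → R ← T → Q ← G ← B → C
  G is a chain here and G is conditioned on, so the path is blocked at G.
Path 6: A → N ← U → R → Q ← G ← B → C
  G is a chain here and G is conditioned on, so the path is blocked at G.
Because an active path exists, A and C are not d-separated.

No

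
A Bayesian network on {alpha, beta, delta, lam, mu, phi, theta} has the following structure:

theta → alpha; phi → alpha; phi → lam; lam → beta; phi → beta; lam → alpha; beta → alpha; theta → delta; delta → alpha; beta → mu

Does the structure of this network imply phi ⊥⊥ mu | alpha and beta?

Enumerating the 5 paths from phi to mu and testing each for blocking by {alpha, beta}:
  1. phi → beta → mu — beta:chain[blocks] ⇒ blocked
  2. phi → lam → beta → mu — lam:chain[open]; beta:chain[blocks] ⇒ blocked
  3. phi → lam → alpha ← beta → mu — lam:chain[open]; alpha:collider[open]; beta:fork[blocks] ⇒ blocked
  4. phi → alpha ← beta → mu — alpha:collider[open]; beta:fork[blocks] ⇒ blocked
  5. phi → alpha ← lam → beta → mu — alpha:collider[open]; lam:fork[open]; beta:chain[blocks] ⇒ blocked
Since every path is blocked, d-separation holds.

Yes — phi and mu are d-separated given {alpha, beta}.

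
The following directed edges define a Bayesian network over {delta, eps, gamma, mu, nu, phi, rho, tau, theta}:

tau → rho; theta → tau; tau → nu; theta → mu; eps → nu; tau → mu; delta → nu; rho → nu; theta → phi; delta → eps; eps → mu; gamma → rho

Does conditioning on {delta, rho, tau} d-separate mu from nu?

We examine all 6 paths between mu and nu:
  1. mu ← eps ← delta → nu — eps:chain[open]; delta:fork[blocks] ⇒ blocked
  2. mu ← eps → nu — eps:fork[open] ⇒ active
  3. mu ← theta → tau → rho → nu — theta:fork[open]; tau:chain[blocks]; rho:chain[blocks] ⇒ blocked
  4. mu ← theta → tau → nu — theta:fork[open]; tau:chain[blocks] ⇒ blocked
  5. mu ← tau → rho → nu — tau:fork[blocks]; rho:chain[blocks] ⇒ blocked
  6. mu ← tau → nu — tau:fork[blocks] ⇒ blocked
At least one path is unblocked, so d-separation fails.

No — mu and nu are not d-separated given {delta, rho, tau}.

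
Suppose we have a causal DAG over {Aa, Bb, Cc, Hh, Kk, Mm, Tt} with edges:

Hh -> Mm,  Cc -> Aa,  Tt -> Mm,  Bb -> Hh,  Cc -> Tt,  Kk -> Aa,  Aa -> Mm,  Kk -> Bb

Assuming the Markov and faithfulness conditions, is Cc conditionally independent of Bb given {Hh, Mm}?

No

4 paths connect Cc and Bb; each must be blocked for d-separation to hold:
  1. Cc → Tt → Mm ← Aa ← Kk → Bb — Tt:chain[open]; Mm:collider[open]; Aa:chain[open]; Kk:fork[open] ⇒ active
  2. Cc → Tt → Mm ← Hh ← Bb — Tt:chain[open]; Mm:collider[open]; Hh:chain[blocks] ⇒ blocked
  3. Cc → Aa ← Kk → Bb — Aa:collider[open]; Kk:fork[open] ⇒ active
  4. Cc → Aa → Mm ← Hh ← Bb — Aa:chain[open]; Mm:collider[open]; Hh:chain[blocks] ⇒ blocked
Because an active path exists, Cc and Bb are not d-separated.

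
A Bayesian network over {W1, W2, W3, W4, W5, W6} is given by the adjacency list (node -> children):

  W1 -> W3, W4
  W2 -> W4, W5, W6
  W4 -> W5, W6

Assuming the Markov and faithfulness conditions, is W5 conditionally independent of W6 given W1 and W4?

There are 4 undirected paths between W5 and W6; checking each against the conditioning set {W1, W4}:
Path 1: W5 ← W4 ← W2 → W6
  W4 is a chain here and W4 is conditioned on, so the path is blocked at W4.
Path 2: W5 ← W4 → W6
  W4 is a fork here and W4 is conditioned on, so the path is blocked at W4.
Path 3: W5 ← W2 → W4 → W6
  W4 is a chain here and W4 is conditioned on, so the path is blocked at W4.
Path 4: W5 ← W2 → W6
  W2 is a fork and W2 is not conditioned on — no node blocks this path, so it is active.
Because an active path exists, W5 and W6 are not d-separated.

No — W5 and W6 are not d-separated given {W1, W4}.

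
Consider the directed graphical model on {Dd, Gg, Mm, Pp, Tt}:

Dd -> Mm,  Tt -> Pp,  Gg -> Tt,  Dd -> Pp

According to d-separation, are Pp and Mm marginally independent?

The only undirected path from Pp to Mm is:
  1. Pp ← Dd → Mm — Dd:fork[open] ⇒ active
At least one path is unblocked, so d-separation fails.

No — Pp and Mm are not d-separated given ∅.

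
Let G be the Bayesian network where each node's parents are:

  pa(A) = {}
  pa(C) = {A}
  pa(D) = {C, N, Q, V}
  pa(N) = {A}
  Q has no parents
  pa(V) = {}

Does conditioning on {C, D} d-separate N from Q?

No — N and Q are not d-separated given {C, D}.

Enumerating the 2 paths from N to Q and testing each for blocking by {C, D}:
  1. N ← A → C → D ← Q — A:fork[open]; C:chain[blocks]; D:collider[open] ⇒ blocked
  2. N → D ← Q — D:collider[open] ⇒ active
Because an active path exists, N and Q are not d-separated.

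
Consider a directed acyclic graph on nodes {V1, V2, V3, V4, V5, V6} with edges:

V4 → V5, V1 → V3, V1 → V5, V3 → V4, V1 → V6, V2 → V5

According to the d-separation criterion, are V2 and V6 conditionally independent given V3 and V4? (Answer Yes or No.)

Yes

We examine all 2 paths between V2 and V6:
  1. V2 → V5 ← V1 → V6 — V5:collider[blocks]; V1:fork[open] ⇒ blocked
  2. V2 → V5 ← V4 ← V3 ← V1 → V6 — V5:collider[blocks]; V4:chain[blocks]; V3:chain[blocks]; V1:fork[open] ⇒ blocked
Every path is blocked, so V2 and V6 are d-separated given {V3, V4}.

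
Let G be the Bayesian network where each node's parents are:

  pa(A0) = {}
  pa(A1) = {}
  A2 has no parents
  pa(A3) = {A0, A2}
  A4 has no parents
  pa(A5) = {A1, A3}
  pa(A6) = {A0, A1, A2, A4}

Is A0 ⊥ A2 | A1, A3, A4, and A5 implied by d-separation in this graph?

No

4 paths connect A0 and A2; each must be blocked for d-separation to hold:
Path 1: A0 → A3 ← A2
  A3 is a collider and A3 is conditioned on, which opens it — no node blocks this path, so it is active.
Path 2: A0 → A3 → A5 ← A1 → A6 ← A2
  A3 is a chain here and A3 is conditioned on, so the path is blocked at A3.
Path 3: A0 → A6 ← A2
  A6 is a collider here and neither A6 nor any of its descendants is conditioned on, so the collider stays closed — the path is blocked at A6.
Path 4: A0 → A6 ← A1 → A5 ← A3 ← A2
  A6 is a collider here and neither A6 nor any of its descendants is conditioned on, so the collider stays closed — the path is blocked at A6.
Since the path A0 → A3 ← A2 is active, A0 and A2 are not d-separated given {A1, A3, A4, A5}.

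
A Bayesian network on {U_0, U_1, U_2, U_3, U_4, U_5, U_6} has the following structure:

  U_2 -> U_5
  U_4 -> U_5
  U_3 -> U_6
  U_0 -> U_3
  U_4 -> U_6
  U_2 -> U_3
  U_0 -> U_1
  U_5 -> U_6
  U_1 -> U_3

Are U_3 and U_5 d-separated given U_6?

No

There are 3 undirected paths between U_3 and U_5; checking each against the conditioning set {U_6}:
Path 1: U_3 → U_6 ← U_4 → U_5
  U_6 is a collider and U_6 is conditioned on, which opens it; U_4 is a fork and U_4 is not conditioned on — no node blocks this path, so it is active.
Path 2: U_3 → U_6 ← U_5
  U_6 is a collider and U_6 is conditioned on, which opens it — no node blocks this path, so it is active.
Path 3: U_3 ← U_2 → U_5
  U_2 is a fork and U_2 is not conditioned on — no node blocks this path, so it is active.
Since the path U_3 → U_6 ← U_4 → U_5 is active, U_3 and U_5 are not d-separated given {U_6}.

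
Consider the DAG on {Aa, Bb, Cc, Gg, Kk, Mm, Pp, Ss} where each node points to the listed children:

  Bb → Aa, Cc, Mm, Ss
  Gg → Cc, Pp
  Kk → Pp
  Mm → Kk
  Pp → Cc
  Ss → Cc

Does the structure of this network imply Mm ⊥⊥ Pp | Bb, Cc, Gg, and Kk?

There are 5 undirected paths between Mm and Pp; checking each against the conditioning set {Bb, Cc, Gg, Kk}:
Path 1: Mm → Kk → Pp
  Kk is a chain here and Kk is conditioned on, so the path is blocked at Kk.
Path 2: Mm ← Bb → Ss → Cc ← Gg → Pp
  Bb is a fork here and Bb is conditioned on, so the path is blocked at Bb.
Path 3: Mm ← Bb → Ss → Cc ← Pp
  Bb is a fork here and Bb is conditioned on, so the path is blocked at Bb.
Path 4: Mm ← Bb → Cc ← Gg → Pp
  Bb is a fork here and Bb is conditioned on, so the path is blocked at Bb.
Path 5: Mm ← Bb → Cc ← Pp
  Bb is a fork here and Bb is conditioned on, so the path is blocked at Bb.
Since every path is blocked, d-separation holds.

Yes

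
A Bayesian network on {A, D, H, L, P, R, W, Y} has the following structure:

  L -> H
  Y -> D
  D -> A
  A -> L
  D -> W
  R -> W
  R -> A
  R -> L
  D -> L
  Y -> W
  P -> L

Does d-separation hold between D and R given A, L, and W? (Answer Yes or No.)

No

We examine all 6 paths between D and R:
Path 1: D → W ← R
  W is a collider and W is conditioned on, which opens it — no node blocks this path, so it is active.
Path 2: D → A ← R
  A is a collider and A is conditioned on, which opens it — no node blocks this path, so it is active.
Path 3: D → A → L ← R
  A is a chain here and A is conditioned on, so the path is blocked at A.
Path 4: D → L ← A ← R
  A is a chain here and A is conditioned on, so the path is blocked at A.
Path 5: D → L ← R
  L is a collider and L is conditioned on, which opens it — no node blocks this path, so it is active.
Path 6: D ← Y → W ← R
  Y is a fork and Y is not conditioned on; W is a collider and W is conditioned on, which opens it — no node blocks this path, so it is active.
At least one path is unblocked, so d-separation fails.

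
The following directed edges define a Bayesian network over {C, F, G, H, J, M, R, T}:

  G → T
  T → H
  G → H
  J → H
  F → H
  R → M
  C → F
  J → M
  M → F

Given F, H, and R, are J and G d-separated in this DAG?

No

4 paths connect J and G; each must be blocked for d-separation to hold:
  1. J → H ← T ← G — H:collider[open]; T:chain[open] ⇒ active
  2. J → H ← G — H:collider[open] ⇒ active
  3. J → M → F → H ← T ← G — M:chain[open]; F:chain[blocks]; H:collider[open]; T:chain[open] ⇒ blocked
  4. J → M → F → H ← G — M:chain[open]; F:chain[blocks]; H:collider[open] ⇒ blocked
Since the path J → H ← T ← G is active, J and G are not d-separated given {F, H, R}.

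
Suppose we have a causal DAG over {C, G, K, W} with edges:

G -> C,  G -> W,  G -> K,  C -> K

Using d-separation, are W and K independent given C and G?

Yes — W and K are d-separated given {C, G}.

2 paths connect W and K; each must be blocked for d-separation to hold:
Path 1: W ← G → C → K
  G is a fork here and G is conditioned on, so the path is blocked at G.
Path 2: W ← G → K
  G is a fork here and G is conditioned on, so the path is blocked at G.
Since every path is blocked, d-separation holds.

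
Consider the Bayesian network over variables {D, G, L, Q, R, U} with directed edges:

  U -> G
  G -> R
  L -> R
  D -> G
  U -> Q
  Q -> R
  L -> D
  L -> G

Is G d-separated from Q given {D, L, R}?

No — G and Q are not d-separated given {D, L, R}.

4 paths connect G and Q; each must be blocked for d-separation to hold:
Path 1: G ← D ← L → R ← Q
  D is a chain here and D is conditioned on, so the path is blocked at D.
Path 2: G → R ← Q
  R is a collider and R is conditioned on, which opens it — no node blocks this path, so it is active.
Path 3: G ← L → R ← Q
  L is a fork here and L is conditioned on, so the path is blocked at L.
Path 4: G ← U → Q
  U is a fork and U is not conditioned on — no node blocks this path, so it is active.
Because an active path exists, G and Q are not d-separated.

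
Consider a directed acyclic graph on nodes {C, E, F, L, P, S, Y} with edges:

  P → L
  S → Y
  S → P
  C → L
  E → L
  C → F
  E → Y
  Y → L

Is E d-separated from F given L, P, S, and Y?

No

3 paths connect E and F; each must be blocked for d-separation to hold:
  1. E → L ← C → F — L:collider[open]; C:fork[open] ⇒ active
  2. E → Y ← S → P → L ← C → F — Y:collider[open]; S:fork[blocks]; P:chain[blocks]; L:collider[open]; C:fork[open] ⇒ blocked
  3. E → Y → L ← C → F — Y:chain[blocks]; L:collider[open]; C:fork[open] ⇒ blocked
Since the path E → L ← C → F is active, E and F are not d-separated given {L, P, S, Y}.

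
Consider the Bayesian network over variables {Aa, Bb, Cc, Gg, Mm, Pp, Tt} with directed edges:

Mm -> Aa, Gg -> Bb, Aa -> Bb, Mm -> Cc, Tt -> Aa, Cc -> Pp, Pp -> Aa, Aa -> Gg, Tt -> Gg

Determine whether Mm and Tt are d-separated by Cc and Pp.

Yes

We examine all 6 paths between Mm and Tt:
Path 1: Mm → Cc → Pp → Aa → Gg ← Tt
  Cc is a chain here and Cc is conditioned on, so the path is blocked at Cc.
Path 2: Mm → Cc → Pp → Aa ← Tt
  Cc is a chain here and Cc is conditioned on, so the path is blocked at Cc.
Path 3: Mm → Cc → Pp → Aa → Bb ← Gg ← Tt
  Cc is a chain here and Cc is conditioned on, so the path is blocked at Cc.
Path 4: Mm → Aa → Gg ← Tt
  Gg is a collider here and neither Gg nor any of its descendants is conditioned on, so the collider stays closed — the path is blocked at Gg.
Path 5: Mm → Aa ← Tt
  Aa is a collider here and neither Aa nor any of its descendants is conditioned on, so the collider stays closed — the path is blocked at Aa.
Path 6: Mm → Aa → Bb ← Gg ← Tt
  Bb is a collider here and neither Bb nor any of its descendants is conditioned on, so the collider stays closed — the path is blocked at Bb.
Since every path is blocked, d-separation holds.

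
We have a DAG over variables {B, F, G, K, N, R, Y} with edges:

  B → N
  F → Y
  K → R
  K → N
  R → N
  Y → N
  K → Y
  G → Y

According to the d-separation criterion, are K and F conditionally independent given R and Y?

No

3 paths connect K and F; each must be blocked for d-separation to hold:
Path 1: K → Y ← F
  Y is a collider and Y is conditioned on, which opens it — no node blocks this path, so it is active.
Path 2: K → N ← Y ← F
  N is a collider here and neither N nor any of its descendants is conditioned on, so the collider stays closed — the path is blocked at N.
Path 3: K → R → N ← Y ← F
  R is a chain here and R is conditioned on, so the path is blocked at R.
Because an active path exists, K and F are not d-separated.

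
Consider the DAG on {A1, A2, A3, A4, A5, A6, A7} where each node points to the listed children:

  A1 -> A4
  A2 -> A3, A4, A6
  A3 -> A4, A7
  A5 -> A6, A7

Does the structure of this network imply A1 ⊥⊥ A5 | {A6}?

Yes

There are 4 undirected paths between A1 and A5; checking each against the conditioning set {A6}:
Path 1: A1 → A4 ← A3 → A7 ← A5
  A4 is a collider here and neither A4 nor any of its descendants is conditioned on, so the collider stays closed — the path is blocked at A4.
Path 2: A1 → A4 ← A3 ← A2 → A6 ← A5
  A4 is a collider here and neither A4 nor any of its descendants is conditioned on, so the collider stays closed — the path is blocked at A4.
Path 3: A1 → A4 ← A2 → A3 → A7 ← A5
  A4 is a collider here and neither A4 nor any of its descendants is conditioned on, so the collider stays closed — the path is blocked at A4.
Path 4: A1 → A4 ← A2 → A6 ← A5
  A4 is a collider here and neither A4 nor any of its descendants is conditioned on, so the collider stays closed — the path is blocked at A4.
Since every path is blocked, d-separation holds.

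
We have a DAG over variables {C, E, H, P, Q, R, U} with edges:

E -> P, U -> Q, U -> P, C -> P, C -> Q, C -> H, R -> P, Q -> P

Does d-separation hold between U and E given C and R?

3 paths connect U and E; each must be blocked for d-separation to hold:
Path 1: U → Q → P ← E
  P is a collider here and neither P nor any of its descendants is conditioned on, so the collider stays closed — the path is blocked at P.
Path 2: U → Q ← C → P ← E
  Q is a collider here and neither Q nor any of its descendants is conditioned on, so the collider stays closed — the path is blocked at Q.
Path 3: U → P ← E
  P is a collider here and neither P nor any of its descendants is conditioned on, so the collider stays closed — the path is blocked at P.
Every path is blocked, so U and E are d-separated given {C, R}.

Yes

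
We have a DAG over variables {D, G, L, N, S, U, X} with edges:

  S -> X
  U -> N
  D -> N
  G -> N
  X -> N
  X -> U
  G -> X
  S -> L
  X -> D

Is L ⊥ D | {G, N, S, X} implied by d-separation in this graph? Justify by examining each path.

There are 4 undirected paths between L and D; checking each against the conditioning set {G, N, S, X}:
Path 1: L ← S → X → D
  S is a fork here and S is conditioned on, so the path is blocked at S.
Path 2: L ← S → X → N ← D
  S is a fork here and S is conditioned on, so the path is blocked at S.
Path 3: L ← S → X → U → N ← D
  S is a fork here and S is conditioned on, so the path is blocked at S.
Path 4: L ← S → X ← G → N ← D
  S is a fork here and S is conditioned on, so the path is blocked at S.
All paths are blocked; L ⊥ D | {G, N, S, X} holds.

Yes — L and D are d-separated given {G, N, S, X}.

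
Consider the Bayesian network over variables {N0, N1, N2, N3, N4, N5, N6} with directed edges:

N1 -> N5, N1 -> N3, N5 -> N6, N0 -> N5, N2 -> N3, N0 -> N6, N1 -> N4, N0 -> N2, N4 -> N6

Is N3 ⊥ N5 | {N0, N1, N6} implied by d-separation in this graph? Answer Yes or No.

6 paths connect N3 and N5; each must be blocked for d-separation to hold:
  1. N3 ← N1 → N4 → N6 ← N0 → N5 — N1:fork[blocks]; N4:chain[open]; N6:collider[open]; N0:fork[blocks] ⇒ blocked
  2. N3 ← N1 → N4 → N6 ← N5 — N1:fork[blocks]; N4:chain[open]; N6:collider[open] ⇒ blocked
  3. N3 ← N1 → N5 — N1:fork[blocks] ⇒ blocked
  4. N3 ← N2 ← N0 → N5 — N2:chain[open]; N0:fork[blocks] ⇒ blocked
  5. N3 ← N2 ← N0 → N6 ← N4 ← N1 → N5 — N2:chain[open]; N0:fork[blocks]; N6:collider[open]; N4:chain[open]; N1:fork[blocks] ⇒ blocked
  6. N3 ← N2 ← N0 → N6 ← N5 — N2:chain[open]; N0:fork[blocks]; N6:collider[open] ⇒ blocked
Every path is blocked, so N3 and N5 are d-separated given {N0, N1, N6}.

Yes — N3 and N5 are d-separated given {N0, N1, N6}.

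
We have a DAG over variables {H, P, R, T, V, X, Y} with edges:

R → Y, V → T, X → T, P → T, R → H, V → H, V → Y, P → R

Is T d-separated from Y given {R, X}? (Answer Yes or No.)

Enumerating the 4 paths from T to Y and testing each for blocking by {R, X}:
  1. T ← P → R → H ← V → Y — P:fork[open]; R:chain[blocks]; H:collider[blocks]; V:fork[open] ⇒ blocked
  2. T ← P → R → Y — P:fork[open]; R:chain[blocks] ⇒ blocked
  3. T ← V → H ← R → Y — V:fork[open]; H:collider[blocks]; R:fork[blocks] ⇒ blocked
  4. T ← V → Y — V:fork[open] ⇒ active
Because an active path exists, T and Y are not d-separated.

No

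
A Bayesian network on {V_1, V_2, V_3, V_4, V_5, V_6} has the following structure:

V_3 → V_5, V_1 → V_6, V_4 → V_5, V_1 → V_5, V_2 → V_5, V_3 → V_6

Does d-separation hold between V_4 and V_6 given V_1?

Yes — V_4 and V_6 are d-separated given {V_1}.

There are 2 undirected paths between V_4 and V_6; checking each against the conditioning set {V_1}:
Path 1: V_4 → V_5 ← V_3 → V_6
  V_5 is a collider here and neither V_5 nor any of its descendants is conditioned on, so the collider stays closed — the path is blocked at V_5.
Path 2: V_4 → V_5 ← V_1 → V_6
  V_5 is a collider here and neither V_5 nor any of its descendants is conditioned on, so the collider stays closed — the path is blocked at V_5.
All paths are blocked; V_4 ⊥ V_6 | {V_1} holds.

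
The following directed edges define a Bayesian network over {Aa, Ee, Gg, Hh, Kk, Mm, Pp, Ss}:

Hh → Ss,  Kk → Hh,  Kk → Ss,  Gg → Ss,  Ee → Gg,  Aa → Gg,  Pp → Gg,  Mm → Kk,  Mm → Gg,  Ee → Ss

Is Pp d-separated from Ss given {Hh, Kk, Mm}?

No

We examine all 4 paths between Pp and Ss:
Path 1: Pp → Gg ← Mm → Kk → Hh → Ss
  Gg is a collider here and neither Gg nor any of its descendants is conditioned on, so the collider stays closed — the path is blocked at Gg.
Path 2: Pp → Gg ← Mm → Kk → Ss
  Gg is a collider here and neither Gg nor any of its descendants is conditioned on, so the collider stays closed — the path is blocked at Gg.
Path 3: Pp → Gg ← Ee → Ss
  Gg is a collider here and neither Gg nor any of its descendants is conditioned on, so the collider stays closed — the path is blocked at Gg.
Path 4: Pp → Gg → Ss
  Gg is a chain and Gg is not conditioned on — no node blocks this path, so it is active.
Since the path Pp → Gg → Ss is active, Pp and Ss are not d-separated given {Hh, Kk, Mm}.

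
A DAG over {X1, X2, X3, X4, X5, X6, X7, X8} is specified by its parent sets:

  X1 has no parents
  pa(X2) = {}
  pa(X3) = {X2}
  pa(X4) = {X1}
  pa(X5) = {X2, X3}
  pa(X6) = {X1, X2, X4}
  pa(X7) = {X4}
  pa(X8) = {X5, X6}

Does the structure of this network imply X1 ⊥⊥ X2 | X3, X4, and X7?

Enumerating the 6 paths from X1 to X2 and testing each for blocking by {X3, X4, X7}:
Path 1: X1 → X6 ← X2
  X6 is a collider here and neither X6 nor any of its descendants is conditioned on, so the collider stays closed — the path is blocked at X6.
Path 2: X1 → X6 → X8 ← X5 ← X3 ← X2
  X8 is a collider here and neither X8 nor any of its descendants is conditioned on, so the collider stays closed — the path is blocked at X8.
Path 3: X1 → X6 → X8 ← X5 ← X2
  X8 is a collider here and neither X8 nor any of its descendants is conditioned on, so the collider stays closed — the path is blocked at X8.
Path 4: X1 → X4 → X6 ← X2
  X4 is a chain here and X4 is conditioned on, so the path is blocked at X4.
Path 5: X1 → X4 → X6 → X8 ← X5 ← X3 ← X2
  X4 is a chain here and X4 is conditioned on, so the path is blocked at X4.
Path 6: X1 → X4 → X6 → X8 ← X5 ← X2
  X4 is a chain here and X4 is conditioned on, so the path is blocked at X4.
All paths are blocked; X1 ⊥ X2 | {X3, X4, X7} holds.

Yes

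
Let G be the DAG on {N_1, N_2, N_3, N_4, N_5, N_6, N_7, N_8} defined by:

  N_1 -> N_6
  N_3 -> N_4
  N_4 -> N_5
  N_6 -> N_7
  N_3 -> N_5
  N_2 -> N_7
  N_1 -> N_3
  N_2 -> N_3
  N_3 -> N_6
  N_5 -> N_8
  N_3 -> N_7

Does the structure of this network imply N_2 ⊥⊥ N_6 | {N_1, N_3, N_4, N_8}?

There are 6 undirected paths between N_2 and N_6; checking each against the conditioning set {N_1, N_3, N_4, N_8}:
  1. N_2 → N_7 ← N_6 — N_7:collider[blocks] ⇒ blocked
  2. N_2 → N_7 ← N_3 → N_6 — N_7:collider[blocks]; N_3:fork[blocks] ⇒ blocked
  3. N_2 → N_7 ← N_3 ← N_1 → N_6 — N_7:collider[blocks]; N_3:chain[blocks]; N_1:fork[blocks] ⇒ blocked
  4. N_2 → N_3 → N_6 — N_3:chain[blocks] ⇒ blocked
  5. N_2 → N_3 ← N_1 → N_6 — N_3:collider[open]; N_1:fork[blocks] ⇒ blocked
  6. N_2 → N_3 → N_7 ← N_6 — N_3:chain[blocks]; N_7:collider[blocks] ⇒ blocked
Every path is blocked, so N_2 and N_6 are d-separated given {N_1, N_3, N_4, N_8}.

Yes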